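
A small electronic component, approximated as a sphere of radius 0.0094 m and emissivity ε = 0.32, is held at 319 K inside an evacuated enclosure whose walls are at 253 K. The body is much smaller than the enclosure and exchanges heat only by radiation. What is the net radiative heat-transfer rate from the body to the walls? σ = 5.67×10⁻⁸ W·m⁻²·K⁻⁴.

For a small grey body in a large enclosure: P_net = εσA(T_body⁴ − T_wall⁴).
A = 4πr² = 0.001110 m²; T_body⁴ − T_wall⁴ = 1.036×10¹⁰ − 4.097×10⁹ = 6.258×10⁹ K⁴.
|P_net| = 0.32·5.67×10⁻⁸·0.001110·6.258×10⁹.

P_net ≈ 0.126 W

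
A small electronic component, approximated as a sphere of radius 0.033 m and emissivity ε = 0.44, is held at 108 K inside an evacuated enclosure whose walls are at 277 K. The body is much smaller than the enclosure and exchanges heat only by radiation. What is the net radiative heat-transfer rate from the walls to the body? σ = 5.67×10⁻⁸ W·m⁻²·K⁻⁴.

P_net ≈ 1.96 W

For a small grey body in a large enclosure: P_net = εσA(T_body⁴ − T_wall⁴).
A = 4πr² = 0.01368 m²; T_body⁴ − T_wall⁴ = 1.360×10⁸ − 5.887×10⁹ = -5.751×10⁹ K⁴.
|P_net| = 0.44·5.67×10⁻⁸·0.01368·5.751×10⁹.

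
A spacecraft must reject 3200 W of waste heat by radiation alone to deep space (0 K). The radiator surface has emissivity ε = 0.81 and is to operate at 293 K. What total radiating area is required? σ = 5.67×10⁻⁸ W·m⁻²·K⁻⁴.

P = εσA T⁴ ⇒ A = P/(εσT⁴).
T⁴ = 7.370×10⁹ K⁴.
A = 3200/(0.81 × 5.67×10⁻⁸ × 7.370×10⁹).

A ≈ 9.45 m²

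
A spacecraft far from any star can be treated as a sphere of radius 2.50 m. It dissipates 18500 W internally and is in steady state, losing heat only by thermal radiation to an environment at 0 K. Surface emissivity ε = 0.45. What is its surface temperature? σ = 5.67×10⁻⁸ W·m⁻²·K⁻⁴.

Steady state: internal power = radiated power, P = εσA T⁴.
Radiating area A = 4πr² = 78.54 m².
T⁴ = P/(εσA) = 18500/(0.45·5.67×10⁻⁸·78.54) = 9.232×10⁹ K⁴.
T = (9.232×10⁹)^(1/4).

T ≈ 310 K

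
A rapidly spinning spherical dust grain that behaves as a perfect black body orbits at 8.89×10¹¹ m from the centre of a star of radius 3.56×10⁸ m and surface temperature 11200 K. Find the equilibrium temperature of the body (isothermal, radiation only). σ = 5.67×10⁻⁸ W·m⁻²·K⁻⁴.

The star's surface emits σT_*⁴; at distance d the flux is S = σT_*⁴(R_*/d)².
S = 5.67×10⁻⁸·(11200)⁴·(3.56×10⁸/8.89×10¹¹)² = 143.1 W/m².
For an isothermal sphere T⁴ = (1−a)S/(4σ) = 6.308×10⁸ K⁴.

T ≈ 158 K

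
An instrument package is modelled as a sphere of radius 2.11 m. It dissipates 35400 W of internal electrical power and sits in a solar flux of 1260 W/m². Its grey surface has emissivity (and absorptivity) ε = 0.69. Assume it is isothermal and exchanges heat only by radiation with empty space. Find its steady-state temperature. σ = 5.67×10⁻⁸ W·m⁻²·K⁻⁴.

At steady state, absorbed solar power + internal power = radiated power.
Absorbed: α·S·A_cross = 0.69·1260·13.99 = 12160 W (cross-section πr²).
Total input = 12160 + 35400 = 47560 W.
Radiated: εσ·A_surf·T⁴ with A_surf = 4πr² = 55.95 m².
T⁴ = 47560/(0.69·5.67×10⁻⁸·55.95) = 2.173×10¹⁰ K⁴.

T ≈ 384 K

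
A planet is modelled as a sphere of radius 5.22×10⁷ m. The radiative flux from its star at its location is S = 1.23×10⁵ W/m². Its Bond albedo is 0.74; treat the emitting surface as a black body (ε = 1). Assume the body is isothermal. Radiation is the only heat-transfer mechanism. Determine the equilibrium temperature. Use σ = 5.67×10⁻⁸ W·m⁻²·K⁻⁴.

T ≈ 613 K

At equilibrium, absorbed power = emitted power.
Absorbing cross-section = πr² = 8.560×10¹⁵ m²; emitting surface = 4πr² = 3.424×10¹⁶ m² (ratio 4).
(1−a)S·A_cross = εσ·A_surf·T⁴  ⇒  T⁴ = (1−a)S/(4σ).
T⁴ = 0.260·1.23×10⁵/(4·5.67×10⁻⁸) = 1.410×10¹¹ K⁴.
T = (1.410×10¹¹)^(1/4).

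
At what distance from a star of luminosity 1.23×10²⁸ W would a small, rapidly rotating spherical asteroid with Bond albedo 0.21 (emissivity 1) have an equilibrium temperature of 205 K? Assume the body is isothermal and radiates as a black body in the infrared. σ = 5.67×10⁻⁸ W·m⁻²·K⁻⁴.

For an isothermal black-emitting sphere, (1−a)S·πr² = σ·4πr²·T⁴ ⇒ S = 4σT⁴/(1−a).
S = 4·5.67×10⁻⁸·(205)⁴/0.790 = 507.0 W/m².
Flux falls as S = L/(4πd²), so d = √(L/(4πS)) = √(1.23×10²⁸/(4π·507.0)).

d ≈ 1.39×10¹² m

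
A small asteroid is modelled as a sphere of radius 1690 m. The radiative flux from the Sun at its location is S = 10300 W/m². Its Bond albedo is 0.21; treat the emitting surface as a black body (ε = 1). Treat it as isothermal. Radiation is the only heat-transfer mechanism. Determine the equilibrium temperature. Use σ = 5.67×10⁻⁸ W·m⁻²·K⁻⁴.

T ≈ 435 K

At equilibrium, absorbed power = emitted power.
Absorbing cross-section = πr² = 8.973×10⁶ m²; emitting surface = 4πr² = 3.589×10⁷ m² (ratio 4).
(1−a)S·A_cross = εσ·A_surf·T⁴  ⇒  T⁴ = (1−a)S/(4σ).
T⁴ = 0.790·10300/(4·5.67×10⁻⁸) = 3.588×10¹⁰ K⁴.
T = (3.588×10¹⁰)^(1/4).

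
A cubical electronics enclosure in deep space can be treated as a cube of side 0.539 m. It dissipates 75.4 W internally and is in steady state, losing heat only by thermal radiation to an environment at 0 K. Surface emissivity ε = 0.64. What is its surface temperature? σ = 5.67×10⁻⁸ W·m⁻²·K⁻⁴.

T ≈ 186 K

Steady state: internal power = radiated power, P = εσA T⁴.
Radiating area A = 6L² = 1.743 m².
T⁴ = P/(εσA) = 75.4/(0.64·5.67×10⁻⁸·1.743) = 1.192×10⁹ K⁴.
T = (1.192×10⁹)^(1/4).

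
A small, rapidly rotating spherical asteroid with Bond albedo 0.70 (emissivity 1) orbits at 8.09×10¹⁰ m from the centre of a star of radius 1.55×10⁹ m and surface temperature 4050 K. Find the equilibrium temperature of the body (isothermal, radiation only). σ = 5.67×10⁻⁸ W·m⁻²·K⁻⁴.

The star's surface emits σT_*⁴; at distance d the flux is S = σT_*⁴(R_*/d)².
S = 5.67×10⁻⁸·(4050)⁴·(1.55×10⁹/8.09×10¹⁰)² = 5600 W/m².
For an isothermal sphere T⁴ = (1−a)S/(4σ) = 7.407×10⁹ K⁴.

T ≈ 293 K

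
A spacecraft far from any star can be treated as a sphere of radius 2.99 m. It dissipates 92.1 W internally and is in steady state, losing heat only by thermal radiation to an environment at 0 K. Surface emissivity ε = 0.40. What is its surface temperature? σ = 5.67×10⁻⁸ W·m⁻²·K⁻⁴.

Steady state: internal power = radiated power, P = εσA T⁴.
Radiating area A = 4πr² = 112.3 m².
T⁴ = P/(εσA) = 92.1/(0.40·5.67×10⁻⁸·112.3) = 3.615×10⁷ K⁴.
T = (3.615×10⁷)^(1/4).

T ≈ 77.5 K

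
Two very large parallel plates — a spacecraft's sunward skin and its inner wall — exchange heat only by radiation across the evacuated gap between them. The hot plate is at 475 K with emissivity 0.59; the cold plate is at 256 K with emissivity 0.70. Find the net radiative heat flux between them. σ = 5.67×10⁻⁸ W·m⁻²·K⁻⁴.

For two infinite grey parallel plates, q = σ(T₁⁴ − T₂⁴)/(1/ε₁ + 1/ε₂ − 1).
T₁⁴ − T₂⁴ = 5.091×10¹⁰ − 4.295×10⁹ = 4.661×10¹⁰ K⁴.
1/ε₁ + 1/ε₂ − 1 = 1.695 + 1.429 − 1 = 2.123.
q = 5.67×10⁻⁸ × 4.661×10¹⁰ / 2.123.

q ≈ 1240 W/m²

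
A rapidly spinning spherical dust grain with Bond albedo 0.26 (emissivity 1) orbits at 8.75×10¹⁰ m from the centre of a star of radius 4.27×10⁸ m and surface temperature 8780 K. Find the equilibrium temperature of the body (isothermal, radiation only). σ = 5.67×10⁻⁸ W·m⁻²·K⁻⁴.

The star's surface emits σT_*⁴; at distance d the flux is S = σT_*⁴(R_*/d)².
S = 5.67×10⁻⁸·(8780)⁴·(4.27×10⁸/8.75×10¹⁰)² = 8024 W/m².
For an isothermal sphere T⁴ = (1−a)S/(4σ) = 2.618×10¹⁰ K⁴.

T ≈ 402 K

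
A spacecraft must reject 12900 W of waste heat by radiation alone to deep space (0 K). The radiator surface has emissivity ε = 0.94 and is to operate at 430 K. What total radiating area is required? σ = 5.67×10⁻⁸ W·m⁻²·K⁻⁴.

P = εσA T⁴ ⇒ A = P/(εσT⁴).
T⁴ = 3.419×10¹⁰ K⁴.
A = 12900/(0.94 × 5.67×10⁻⁸ × 3.419×10¹⁰).

A ≈ 7.08 m²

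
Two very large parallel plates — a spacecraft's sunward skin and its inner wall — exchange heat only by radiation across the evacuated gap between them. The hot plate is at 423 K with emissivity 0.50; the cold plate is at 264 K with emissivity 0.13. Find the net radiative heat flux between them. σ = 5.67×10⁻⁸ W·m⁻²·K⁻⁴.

For two infinite grey parallel plates, q = σ(T₁⁴ − T₂⁴)/(1/ε₁ + 1/ε₂ − 1).
T₁⁴ − T₂⁴ = 3.202×10¹⁰ − 4.858×10⁹ = 2.716×10¹⁰ K⁴.
1/ε₁ + 1/ε₂ − 1 = 2.000 + 7.692 − 1 = 8.692.
q = 5.67×10⁻⁸ × 2.716×10¹⁰ / 8.692.

q ≈ 177 W/m²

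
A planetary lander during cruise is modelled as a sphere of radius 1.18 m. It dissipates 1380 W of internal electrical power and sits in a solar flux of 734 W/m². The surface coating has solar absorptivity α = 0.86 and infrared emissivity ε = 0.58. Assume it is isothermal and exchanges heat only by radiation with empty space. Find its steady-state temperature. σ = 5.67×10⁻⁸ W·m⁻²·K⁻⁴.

At steady state, absorbed solar power + internal power = radiated power.
Absorbed: α·S·A_cross = 0.86·734·4.374 = 2761 W (cross-section πr²).
Total input = 2761 + 1380 = 4141 W.
Radiated: εσ·A_surf·T⁴ with A_surf = 4πr² = 17.50 m².
T⁴ = 4141/(0.58·5.67×10⁻⁸·17.50) = 7.197×10⁹ K⁴.

T ≈ 291 K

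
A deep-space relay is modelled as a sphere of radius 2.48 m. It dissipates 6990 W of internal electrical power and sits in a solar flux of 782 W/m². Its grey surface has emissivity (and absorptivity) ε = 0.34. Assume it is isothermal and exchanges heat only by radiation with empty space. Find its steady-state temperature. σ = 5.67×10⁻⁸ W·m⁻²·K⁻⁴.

At steady state, absorbed solar power + internal power = radiated power.
Absorbed: α·S·A_cross = 0.34·782·19.32 = 5137 W (cross-section πr²).
Total input = 5137 + 6990 = 12130 W.
Radiated: εσ·A_surf·T⁴ with A_surf = 4πr² = 77.29 m².
T⁴ = 12130/(0.34·5.67×10⁻⁸·77.29) = 8.139×10⁹ K⁴.

T ≈ 300 K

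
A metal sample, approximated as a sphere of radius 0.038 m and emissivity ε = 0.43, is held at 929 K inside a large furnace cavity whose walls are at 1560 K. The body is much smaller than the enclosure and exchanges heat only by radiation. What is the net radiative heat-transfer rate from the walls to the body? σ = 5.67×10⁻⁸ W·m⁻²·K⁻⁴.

For a small grey body in a large enclosure: P_net = εσA(T_body⁴ − T_wall⁴).
A = 4πr² = 0.01815 m²; T_body⁴ − T_wall⁴ = 7.448×10¹¹ − 5.922×10¹² = -5.178×10¹² K⁴.
|P_net| = 0.43·5.67×10⁻⁸·0.01815·5.178×10¹².

P_net ≈ 2290 W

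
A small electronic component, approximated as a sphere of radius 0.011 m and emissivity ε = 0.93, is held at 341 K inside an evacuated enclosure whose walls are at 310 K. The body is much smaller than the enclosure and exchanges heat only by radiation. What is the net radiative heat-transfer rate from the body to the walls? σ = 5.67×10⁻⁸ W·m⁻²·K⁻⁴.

For a small grey body in a large enclosure: P_net = εσA(T_body⁴ − T_wall⁴).
A = 4πr² = 0.001521 m²; T_body⁴ − T_wall⁴ = 1.352×10¹⁰ − 9.235×10⁹ = 4.286×10⁹ K⁴.
|P_net| = 0.93·5.67×10⁻⁸·0.001521·4.286×10⁹.

P_net ≈ 0.344 W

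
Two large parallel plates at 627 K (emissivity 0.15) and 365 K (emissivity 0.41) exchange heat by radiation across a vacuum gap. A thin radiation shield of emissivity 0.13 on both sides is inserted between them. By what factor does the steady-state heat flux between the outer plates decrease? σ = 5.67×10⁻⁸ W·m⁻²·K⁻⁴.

factor ≈ 2.77

Without shield: q₀ = σΔ(T⁴)/(1/ε₁+1/ε₂−1) with denominator 8.106.
With shield the two gaps are in series; the resistances add: (1/ε₁+1/ε_s−1)+(1/ε_s+1/ε₂−1) = 13.36+9.131 = 22.49.
Heat-flux ratio q₀/q = 22.49/8.106.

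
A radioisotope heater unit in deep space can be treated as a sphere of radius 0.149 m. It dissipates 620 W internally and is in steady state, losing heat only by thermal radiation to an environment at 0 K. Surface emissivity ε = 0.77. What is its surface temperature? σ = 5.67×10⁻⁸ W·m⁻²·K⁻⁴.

T ≈ 475 K

Steady state: internal power = radiated power, P = εσA T⁴.
Radiating area A = 4πr² = 0.2790 m².
T⁴ = P/(εσA) = 620/(0.77·5.67×10⁻⁸·0.2790) = 5.090×10¹⁰ K⁴.
T = (5.090×10¹⁰)^(1/4).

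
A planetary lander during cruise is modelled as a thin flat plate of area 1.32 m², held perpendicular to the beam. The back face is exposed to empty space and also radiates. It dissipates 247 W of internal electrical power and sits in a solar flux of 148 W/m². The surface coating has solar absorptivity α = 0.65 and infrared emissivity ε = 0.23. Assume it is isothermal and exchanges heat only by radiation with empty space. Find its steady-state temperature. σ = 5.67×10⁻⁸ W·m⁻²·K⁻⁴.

At steady state, absorbed solar power + internal power = radiated power.
Absorbed: α·S·A_cross = 0.65·148·1.320 = 127.0 W (cross-section A).
Total input = 127.0 + 247 = 374.0 W.
Radiated: εσ·A_surf·T⁴ with A_surf = 2A = 2.640 m².
T⁴ = 374.0/(0.23·5.67×10⁻⁸·2.640) = 1.086×10¹⁰ K⁴.

T ≈ 323 K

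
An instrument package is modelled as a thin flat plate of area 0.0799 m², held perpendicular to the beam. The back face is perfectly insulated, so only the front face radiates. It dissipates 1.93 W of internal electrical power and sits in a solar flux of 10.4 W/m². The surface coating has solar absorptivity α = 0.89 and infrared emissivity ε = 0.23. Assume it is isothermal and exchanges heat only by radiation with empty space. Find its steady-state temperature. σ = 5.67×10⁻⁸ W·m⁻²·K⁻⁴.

At steady state, absorbed solar power + internal power = radiated power.
Absorbed: α·S·A_cross = 0.89·10.4·0.07990 = 0.7396 W (cross-section A).
Total input = 0.7396 + 1.93 = 2.670 W.
Radiated: εσ·A_surf·T⁴ with A_surf = A = 0.07990 m².
T⁴ = 2.670/(0.23·5.67×10⁻⁸·0.07990) = 2.562×10⁹ K⁴.

T ≈ 225 K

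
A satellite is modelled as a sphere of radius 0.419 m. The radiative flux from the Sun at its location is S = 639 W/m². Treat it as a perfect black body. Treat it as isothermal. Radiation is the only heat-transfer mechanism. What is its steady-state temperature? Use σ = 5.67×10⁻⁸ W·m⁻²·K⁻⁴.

At equilibrium, absorbed power = emitted power.
Absorbing cross-section = πr² = 0.5515 m²; emitting surface = 4πr² = 2.206 m² (ratio 4).
S·A_cross = εσ·A_surf·T⁴  ⇒  T⁴ = S/(4σ).
T⁴ = 1.00·639/(4·5.67×10⁻⁸) = 2.817×10⁹ K⁴.
T = (2.817×10⁹)^(1/4).

T ≈ 230 K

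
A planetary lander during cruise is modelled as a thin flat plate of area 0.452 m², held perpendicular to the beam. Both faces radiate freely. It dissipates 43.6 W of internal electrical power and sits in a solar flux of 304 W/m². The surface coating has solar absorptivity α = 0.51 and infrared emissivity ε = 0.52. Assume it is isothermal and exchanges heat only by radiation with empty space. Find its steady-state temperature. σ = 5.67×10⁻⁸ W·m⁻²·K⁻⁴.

T ≈ 256 K

At steady state, absorbed solar power + internal power = radiated power.
Absorbed: α·S·A_cross = 0.51·304·0.4520 = 70.08 W (cross-section A).
Total input = 70.08 + 43.6 = 113.7 W.
Radiated: εσ·A_surf·T⁴ with A_surf = 2A = 0.9040 m².
T⁴ = 113.7/(0.52·5.67×10⁻⁸·0.9040) = 4.265×10⁹ K⁴.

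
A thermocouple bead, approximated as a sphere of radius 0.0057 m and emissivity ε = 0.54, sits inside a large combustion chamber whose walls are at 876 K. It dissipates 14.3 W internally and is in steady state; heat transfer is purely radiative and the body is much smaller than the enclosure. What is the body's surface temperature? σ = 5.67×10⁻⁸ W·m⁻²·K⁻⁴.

T ≈ 1150 K

For a small grey body in a large enclosure, net radiated power = εσA(T⁴ − T_w⁴).
Steady state: P = εσA(T⁴ − T_w⁴) with A = 4πr² = 4.083×10⁻⁴ m².
T⁴ = P/(εσA) + T_w⁴ = 14.3/(0.54·5.67×10⁻⁸·4.083×10⁻⁴) + (876)⁴
    = 1.144×10¹² + 5.889×10¹¹ = 1.733×10¹² K⁴.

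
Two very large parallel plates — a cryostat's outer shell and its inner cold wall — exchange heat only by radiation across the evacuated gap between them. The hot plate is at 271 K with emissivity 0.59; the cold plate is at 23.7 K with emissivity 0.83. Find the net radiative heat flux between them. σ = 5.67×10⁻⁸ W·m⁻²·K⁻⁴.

q ≈ 161 W/m²

For two infinite grey parallel plates, q = σ(T₁⁴ − T₂⁴)/(1/ε₁ + 1/ε₂ − 1).
T₁⁴ − T₂⁴ = 5.394×10⁹ − 3.155×10⁵ = 5.393×10⁹ K⁴.
1/ε₁ + 1/ε₂ − 1 = 1.695 + 1.205 − 1 = 1.900.
q = 5.67×10⁻⁸ × 5.393×10⁹ / 1.900.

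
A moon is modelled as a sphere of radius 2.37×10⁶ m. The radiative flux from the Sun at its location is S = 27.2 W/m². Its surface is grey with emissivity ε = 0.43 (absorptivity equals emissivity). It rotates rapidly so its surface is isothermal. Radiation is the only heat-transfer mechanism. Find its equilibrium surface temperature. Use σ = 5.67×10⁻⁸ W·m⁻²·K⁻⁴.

At equilibrium, absorbed power = emitted power.
Absorbing cross-section = πr² = 1.765×10¹³ m²; emitting surface = 4πr² = 7.058×10¹³ m² (ratio 4).
εS·A_cross = εσ·A_surf·T⁴  ⇒  T⁴ = S/(4σ)   (ε cancels).
T⁴ = 27.2/(4·5.67×10⁻⁸) = 1.199×10⁸ K⁴.
T = (1.199×10⁸)^(1/4).

T ≈ 105 K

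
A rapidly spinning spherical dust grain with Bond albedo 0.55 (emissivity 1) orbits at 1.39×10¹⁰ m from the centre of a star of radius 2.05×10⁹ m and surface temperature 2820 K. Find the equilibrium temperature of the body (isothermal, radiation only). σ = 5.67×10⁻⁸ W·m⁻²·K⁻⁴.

The star's surface emits σT_*⁴; at distance d the flux is S = σT_*⁴(R_*/d)².
S = 5.67×10⁻⁸·(2820)⁴·(2.05×10⁹/1.39×10¹⁰)² = 77990 W/m².
For an isothermal sphere T⁴ = (1−a)S/(4σ) = 1.547×10¹¹ K⁴.

T ≈ 627 K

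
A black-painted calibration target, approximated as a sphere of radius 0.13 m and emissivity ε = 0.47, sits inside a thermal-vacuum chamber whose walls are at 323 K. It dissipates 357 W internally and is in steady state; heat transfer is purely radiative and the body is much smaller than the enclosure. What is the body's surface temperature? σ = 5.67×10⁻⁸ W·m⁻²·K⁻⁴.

T ≈ 522 K

For a small grey body in a large enclosure, net radiated power = εσA(T⁴ − T_w⁴).
Steady state: P = εσA(T⁴ − T_w⁴) with A = 4πr² = 0.2124 m².
T⁴ = P/(εσA) + T_w⁴ = 357/(0.47·5.67×10⁻⁸·0.2124) + (323)⁴
    = 6.308×10¹⁰ + 1.088×10¹⁰ = 7.396×10¹⁰ K⁴.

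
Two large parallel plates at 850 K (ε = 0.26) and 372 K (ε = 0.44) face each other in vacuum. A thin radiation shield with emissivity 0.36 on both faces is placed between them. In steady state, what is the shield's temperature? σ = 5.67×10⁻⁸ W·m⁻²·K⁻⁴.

T_s ≈ 692 K

In steady state the net flux on the hot side equals that on the cold side.
σ(T₁⁴−T_s⁴)/D₁ = σ(T_s⁴−T₂⁴)/D₂, with D₁ = 1/ε₁+1/ε_s−1 = 5.624, D₂ = 1/ε_s+1/ε₂−1 = 4.051.
Solve for T_s⁴: T_s⁴ = (D₂·T₁⁴ + D₁·T₂⁴)/(D₁+D₂) = 2.297×10¹¹ K⁴.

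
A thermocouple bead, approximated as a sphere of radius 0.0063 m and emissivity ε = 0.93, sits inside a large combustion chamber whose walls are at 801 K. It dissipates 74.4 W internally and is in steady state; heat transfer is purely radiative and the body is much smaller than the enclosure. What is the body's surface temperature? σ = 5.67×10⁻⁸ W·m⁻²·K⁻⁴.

For a small grey body in a large enclosure, net radiated power = εσA(T⁴ − T_w⁴).
Steady state: P = εσA(T⁴ − T_w⁴) with A = 4πr² = 4.988×10⁻⁴ m².
T⁴ = P/(εσA) + T_w⁴ = 74.4/(0.93·5.67×10⁻⁸·4.988×10⁻⁴) + (801)⁴
    = 2.829×10¹² + 4.117×10¹¹ = 3.241×10¹² K⁴.

T ≈ 1340 K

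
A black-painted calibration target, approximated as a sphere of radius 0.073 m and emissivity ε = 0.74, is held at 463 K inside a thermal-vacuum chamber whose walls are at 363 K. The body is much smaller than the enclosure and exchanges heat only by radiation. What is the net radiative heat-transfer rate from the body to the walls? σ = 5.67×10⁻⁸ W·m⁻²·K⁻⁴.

For a small grey body in a large enclosure: P_net = εσA(T_body⁴ − T_wall⁴).
A = 4πr² = 0.06697 m²; T_body⁴ − T_wall⁴ = 4.595×10¹⁰ − 1.736×10¹⁰ = 2.859×10¹⁰ K⁴.
|P_net| = 0.74·5.67×10⁻⁸·0.06697·2.859×10¹⁰.

P_net ≈ 80.3 W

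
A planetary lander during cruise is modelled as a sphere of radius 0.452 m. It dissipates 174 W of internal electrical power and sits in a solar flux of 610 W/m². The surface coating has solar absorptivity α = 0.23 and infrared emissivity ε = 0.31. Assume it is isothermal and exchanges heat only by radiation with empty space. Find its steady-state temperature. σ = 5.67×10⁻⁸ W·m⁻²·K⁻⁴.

T ≈ 277 K

At steady state, absorbed solar power + internal power = radiated power.
Absorbed: α·S·A_cross = 0.23·610·0.6418 = 90.05 W (cross-section πr²).
Total input = 90.05 + 174 = 264.1 W.
Radiated: εσ·A_surf·T⁴ with A_surf = 4πr² = 2.567 m².
T⁴ = 264.1/(0.31·5.67×10⁻⁸·2.567) = 5.851×10⁹ K⁴.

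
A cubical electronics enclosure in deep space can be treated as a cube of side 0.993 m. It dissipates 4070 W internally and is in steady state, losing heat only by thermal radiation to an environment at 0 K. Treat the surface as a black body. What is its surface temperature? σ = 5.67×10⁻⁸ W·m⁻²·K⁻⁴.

T ≈ 332 K

Steady state: internal power = radiated power, P = εσA T⁴.
Radiating area A = 6L² = 5.916 m².
T⁴ = P/(εσA) = 4070/(1.0·5.67×10⁻⁸·5.916) = 1.213×10¹⁰ K⁴.
T = (1.213×10¹⁰)^(1/4).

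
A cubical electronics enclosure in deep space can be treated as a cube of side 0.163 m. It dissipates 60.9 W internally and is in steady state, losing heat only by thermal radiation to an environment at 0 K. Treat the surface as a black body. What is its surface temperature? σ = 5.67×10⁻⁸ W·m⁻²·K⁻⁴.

T ≈ 287 K

Steady state: internal power = radiated power, P = εσA T⁴.
Radiating area A = 6L² = 0.1594 m².
T⁴ = P/(εσA) = 60.9/(1.0·5.67×10⁻⁸·0.1594) = 6.738×10⁹ K⁴.
T = (6.738×10⁹)^(1/4).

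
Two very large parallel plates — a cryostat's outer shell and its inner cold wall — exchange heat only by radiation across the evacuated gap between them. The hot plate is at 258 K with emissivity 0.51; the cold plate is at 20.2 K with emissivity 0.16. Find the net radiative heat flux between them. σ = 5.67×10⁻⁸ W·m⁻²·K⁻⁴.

For two infinite grey parallel plates, q = σ(T₁⁴ − T₂⁴)/(1/ε₁ + 1/ε₂ − 1).
T₁⁴ − T₂⁴ = 4.431×10⁹ − 1.665×10⁵ = 4.431×10⁹ K⁴.
1/ε₁ + 1/ε₂ − 1 = 1.961 + 6.250 − 1 = 7.211.
q = 5.67×10⁻⁸ × 4.431×10⁹ / 7.211.

q ≈ 34.8 W/m²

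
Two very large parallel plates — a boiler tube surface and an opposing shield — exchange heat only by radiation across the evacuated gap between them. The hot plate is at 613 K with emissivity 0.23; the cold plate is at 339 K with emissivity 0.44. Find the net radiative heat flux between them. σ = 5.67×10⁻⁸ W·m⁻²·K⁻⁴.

q ≈ 1290 W/m²

For two infinite grey parallel plates, q = σ(T₁⁴ − T₂⁴)/(1/ε₁ + 1/ε₂ − 1).
T₁⁴ − T₂⁴ = 1.412×10¹¹ − 1.321×10¹⁰ = 1.280×10¹¹ K⁴.
1/ε₁ + 1/ε₂ − 1 = 4.348 + 2.273 − 1 = 5.621.
q = 5.67×10⁻⁸ × 1.280×10¹¹ / 5.621.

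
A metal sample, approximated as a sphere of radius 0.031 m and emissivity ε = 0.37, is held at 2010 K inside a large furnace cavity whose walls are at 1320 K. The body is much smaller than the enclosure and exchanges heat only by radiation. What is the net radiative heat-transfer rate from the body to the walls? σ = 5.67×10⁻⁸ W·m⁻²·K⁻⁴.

P_net ≈ 3370 W

For a small grey body in a large enclosure: P_net = εσA(T_body⁴ − T_wall⁴).
A = 4πr² = 0.01208 m²; T_body⁴ − T_wall⁴ = 1.632×10¹³ − 3.036×10¹² = 1.329×10¹³ K⁴.
|P_net| = 0.37·5.67×10⁻⁸·0.01208·1.329×10¹³.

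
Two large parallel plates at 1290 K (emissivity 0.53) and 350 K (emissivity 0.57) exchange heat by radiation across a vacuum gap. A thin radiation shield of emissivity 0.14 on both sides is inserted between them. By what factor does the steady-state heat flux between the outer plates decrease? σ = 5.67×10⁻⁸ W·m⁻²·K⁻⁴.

factor ≈ 6.03

Without shield: q₀ = σΔ(T⁴)/(1/ε₁+1/ε₂−1) with denominator 2.641.
With shield the two gaps are in series; the resistances add: (1/ε₁+1/ε_s−1)+(1/ε_s+1/ε₂−1) = 8.030+7.897 = 15.93.
Heat-flux ratio q₀/q = 15.93/2.641.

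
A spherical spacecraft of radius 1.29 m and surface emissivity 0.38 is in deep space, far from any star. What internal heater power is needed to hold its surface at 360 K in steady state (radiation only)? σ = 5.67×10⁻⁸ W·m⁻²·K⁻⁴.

P = εσ·4πr²·T⁴.
4πr² = 20.91 m²; T⁴ = 1.680×10¹⁰ K⁴.
P = 0.38·5.67×10⁻⁸·20.91·1.680×10¹⁰.

P ≈ 7570 W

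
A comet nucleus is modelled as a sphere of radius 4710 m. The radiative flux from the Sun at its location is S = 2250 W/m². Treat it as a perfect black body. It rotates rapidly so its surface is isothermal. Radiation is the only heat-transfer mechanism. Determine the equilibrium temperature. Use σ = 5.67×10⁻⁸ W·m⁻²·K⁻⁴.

At equilibrium, absorbed power = emitted power.
Absorbing cross-section = πr² = 6.969×10⁷ m²; emitting surface = 4πr² = 2.788×10⁸ m² (ratio 4).
S·A_cross = εσ·A_surf·T⁴  ⇒  T⁴ = S/(4σ).
T⁴ = 1.00·2250/(4·5.67×10⁻⁸) = 9.921×10⁹ K⁴.
T = (9.921×10⁹)^(1/4).

T ≈ 316 K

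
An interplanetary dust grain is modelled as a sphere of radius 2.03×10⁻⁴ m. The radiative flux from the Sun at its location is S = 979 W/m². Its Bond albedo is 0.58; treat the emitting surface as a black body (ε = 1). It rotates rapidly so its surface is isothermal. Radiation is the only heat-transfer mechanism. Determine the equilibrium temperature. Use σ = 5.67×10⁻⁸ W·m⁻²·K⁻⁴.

T ≈ 206 K

At equilibrium, absorbed power = emitted power.
Absorbing cross-section = πr² = 1.295×10⁻⁷ m²; emitting surface = 4πr² = 5.178×10⁻⁷ m² (ratio 4).
(1−a)S·A_cross = εσ·A_surf·T⁴  ⇒  T⁴ = (1−a)S/(4σ).
T⁴ = 0.420·979/(4·5.67×10⁻⁸) = 1.813×10⁹ K⁴.
T = (1.813×10⁹)^(1/4).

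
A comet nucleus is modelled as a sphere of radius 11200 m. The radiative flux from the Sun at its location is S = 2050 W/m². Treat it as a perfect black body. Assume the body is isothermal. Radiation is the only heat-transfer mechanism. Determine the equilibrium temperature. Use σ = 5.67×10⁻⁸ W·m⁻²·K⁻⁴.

At equilibrium, absorbed power = emitted power.
Absorbing cross-section = πr² = 3.941×10⁸ m²; emitting surface = 4πr² = 1.576×10⁹ m² (ratio 4).
S·A_cross = εσ·A_surf·T⁴  ⇒  T⁴ = S/(4σ).
T⁴ = 1.00·2050/(4·5.67×10⁻⁸) = 9.039×10⁹ K⁴.
T = (9.039×10⁹)^(1/4).

T ≈ 308 K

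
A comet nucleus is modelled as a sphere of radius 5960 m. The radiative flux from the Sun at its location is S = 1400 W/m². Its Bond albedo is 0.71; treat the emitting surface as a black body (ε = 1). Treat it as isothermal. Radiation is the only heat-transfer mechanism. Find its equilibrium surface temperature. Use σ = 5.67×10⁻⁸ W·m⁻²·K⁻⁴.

At equilibrium, absorbed power = emitted power.
Absorbing cross-section = πr² = 1.116×10⁸ m²; emitting surface = 4πr² = 4.464×10⁸ m² (ratio 4).
(1−a)S·A_cross = εσ·A_surf·T⁴  ⇒  T⁴ = (1−a)S/(4σ).
T⁴ = 0.290·1400/(4·5.67×10⁻⁸) = 1.790×10⁹ K⁴.
T = (1.790×10⁹)^(1/4).

T ≈ 206 K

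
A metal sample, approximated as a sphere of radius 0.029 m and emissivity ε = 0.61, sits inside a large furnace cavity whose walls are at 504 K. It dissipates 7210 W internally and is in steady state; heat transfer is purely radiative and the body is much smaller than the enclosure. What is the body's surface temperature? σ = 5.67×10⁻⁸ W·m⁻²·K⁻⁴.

For a small grey body in a large enclosure, net radiated power = εσA(T⁴ − T_w⁴).
Steady state: P = εσA(T⁴ − T_w⁴) with A = 4πr² = 0.01057 m².
T⁴ = P/(εσA) + T_w⁴ = 7210/(0.61·5.67×10⁻⁸·0.01057) + (504)⁴
    = 1.972×10¹³ + 6.452×10¹⁰ = 1.979×10¹³ K⁴.

T ≈ 2110 K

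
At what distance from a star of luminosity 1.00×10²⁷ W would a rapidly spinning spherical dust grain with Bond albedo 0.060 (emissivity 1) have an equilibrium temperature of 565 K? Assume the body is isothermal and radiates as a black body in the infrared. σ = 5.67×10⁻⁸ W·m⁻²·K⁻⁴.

For an isothermal black-emitting sphere, (1−a)S·πr² = σ·4πr²·T⁴ ⇒ S = 4σT⁴/(1−a).
S = 4·5.67×10⁻⁸·(565)⁴/0.940 = 24590 W/m².
Flux falls as S = L/(4πd²), so d = √(L/(4πS)) = √(1.00×10²⁷/(4π·24590)).

d ≈ 5.69×10¹⁰ m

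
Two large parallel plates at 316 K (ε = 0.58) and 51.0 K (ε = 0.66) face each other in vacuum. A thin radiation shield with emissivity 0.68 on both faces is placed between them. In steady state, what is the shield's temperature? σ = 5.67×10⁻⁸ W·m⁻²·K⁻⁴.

T_s ≈ 262 K

In steady state the net flux on the hot side equals that on the cold side.
σ(T₁⁴−T_s⁴)/D₁ = σ(T_s⁴−T₂⁴)/D₂, with D₁ = 1/ε₁+1/ε_s−1 = 2.195, D₂ = 1/ε_s+1/ε₂−1 = 1.986.
Solve for T_s⁴: T_s⁴ = (D₂·T₁⁴ + D₁·T₂⁴)/(D₁+D₂) = 4.740×10⁹ K⁴.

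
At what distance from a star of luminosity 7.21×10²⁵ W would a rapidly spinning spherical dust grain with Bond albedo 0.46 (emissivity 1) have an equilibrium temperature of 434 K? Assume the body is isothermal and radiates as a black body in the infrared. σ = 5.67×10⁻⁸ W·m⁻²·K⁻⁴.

d ≈ 1.96×10¹⁰ m

For an isothermal black-emitting sphere, (1−a)S·πr² = σ·4πr²·T⁴ ⇒ S = 4σT⁴/(1−a).
S = 4·5.67×10⁻⁸·(434)⁴/0.540 = 14900 W/m².
Flux falls as S = L/(4πd²), so d = √(L/(4πS)) = √(7.21×10²⁵/(4π·14900)).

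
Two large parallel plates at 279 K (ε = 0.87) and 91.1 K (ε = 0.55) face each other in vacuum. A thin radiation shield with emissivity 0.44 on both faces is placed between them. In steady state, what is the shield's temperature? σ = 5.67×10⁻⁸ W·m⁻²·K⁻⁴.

In steady state the net flux on the hot side equals that on the cold side.
σ(T₁⁴−T_s⁴)/D₁ = σ(T_s⁴−T₂⁴)/D₂, with D₁ = 1/ε₁+1/ε_s−1 = 2.422, D₂ = 1/ε_s+1/ε₂−1 = 3.091.
Solve for T_s⁴: T_s⁴ = (D₂·T₁⁴ + D₁·T₂⁴)/(D₁+D₂) = 3.427×10⁹ K⁴.

T_s ≈ 242 K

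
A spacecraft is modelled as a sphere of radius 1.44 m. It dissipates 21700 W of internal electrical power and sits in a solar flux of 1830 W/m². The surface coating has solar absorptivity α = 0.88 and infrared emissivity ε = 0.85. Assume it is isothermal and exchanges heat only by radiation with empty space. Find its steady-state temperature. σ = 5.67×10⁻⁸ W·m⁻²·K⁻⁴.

At steady state, absorbed solar power + internal power = radiated power.
Absorbed: α·S·A_cross = 0.88·1830·6.514 = 10490 W (cross-section πr²).
Total input = 10490 + 21700 = 32190 W.
Radiated: εσ·A_surf·T⁴ with A_surf = 4πr² = 26.06 m².
T⁴ = 32190/(0.85·5.67×10⁻⁸·26.06) = 2.563×10¹⁰ K⁴.

T ≈ 400 K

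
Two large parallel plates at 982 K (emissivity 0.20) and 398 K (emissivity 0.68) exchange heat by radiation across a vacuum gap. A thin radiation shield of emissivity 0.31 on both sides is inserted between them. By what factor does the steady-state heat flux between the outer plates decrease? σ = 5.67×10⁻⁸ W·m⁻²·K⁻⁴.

Without shield: q₀ = σΔ(T⁴)/(1/ε₁+1/ε₂−1) with denominator 5.471.
With shield the two gaps are in series; the resistances add: (1/ε₁+1/ε_s−1)+(1/ε_s+1/ε₂−1) = 7.226+3.696 = 10.92.
Heat-flux ratio q₀/q = 10.92/5.471.

factor ≈ 2.00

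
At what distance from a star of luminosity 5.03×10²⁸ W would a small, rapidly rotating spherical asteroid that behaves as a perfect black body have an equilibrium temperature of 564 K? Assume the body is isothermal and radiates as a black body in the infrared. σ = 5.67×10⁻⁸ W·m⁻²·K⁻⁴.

For an isothermal black-emitting sphere, (1−a)S·πr² = σ·4πr²·T⁴ ⇒ S = 4σT⁴/(1−a).
S = 4·5.67×10⁻⁸·(564)⁴/1.00 = 22950 W/m².
Flux falls as S = L/(4πd²), so d = √(L/(4πS)) = √(5.03×10²⁸/(4π·22950)).

d ≈ 4.18×10¹¹ m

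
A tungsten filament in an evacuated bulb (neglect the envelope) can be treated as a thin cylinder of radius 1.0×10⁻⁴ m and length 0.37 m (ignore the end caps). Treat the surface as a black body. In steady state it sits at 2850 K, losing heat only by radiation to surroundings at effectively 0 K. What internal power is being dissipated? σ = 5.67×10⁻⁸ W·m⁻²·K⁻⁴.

P ≈ 870 W

Steady state: P = εσA T⁴.
A = 2πrL = 2.325×10⁻⁴ m²; T⁴ = (2850)⁴ = 6.598×10¹³ K⁴.
P = 1.0 × 5.67×10⁻⁸ × 2.325×10⁻⁴ × 6.598×10¹³.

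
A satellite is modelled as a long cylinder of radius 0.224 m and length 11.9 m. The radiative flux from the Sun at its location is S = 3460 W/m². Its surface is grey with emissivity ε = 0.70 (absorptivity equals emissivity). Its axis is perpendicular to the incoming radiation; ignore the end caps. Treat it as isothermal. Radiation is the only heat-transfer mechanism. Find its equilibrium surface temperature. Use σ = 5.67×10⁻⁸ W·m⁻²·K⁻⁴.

T ≈ 373 K

At equilibrium, absorbed power = emitted power.
Absorbing cross-section = 2rL = 5.331 m²; emitting surface = 2πrL = 16.75 m² (ratio π).
εS·A_cross = εσ·A_surf·T⁴  ⇒  T⁴ = S/(πσ)   (ε cancels).
T⁴ = 3460/(π·5.67×10⁻⁸) = 1.942×10¹⁰ K⁴.
T = (1.942×10¹⁰)^(1/4).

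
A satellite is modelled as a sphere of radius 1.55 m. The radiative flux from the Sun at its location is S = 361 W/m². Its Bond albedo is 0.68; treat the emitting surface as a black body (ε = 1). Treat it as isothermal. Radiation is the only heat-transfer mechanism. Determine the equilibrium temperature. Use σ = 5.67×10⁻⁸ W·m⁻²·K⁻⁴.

At equilibrium, absorbed power = emitted power.
Absorbing cross-section = πr² = 7.548 m²; emitting surface = 4πr² = 30.19 m² (ratio 4).
(1−a)S·A_cross = εσ·A_surf·T⁴  ⇒  T⁴ = (1−a)S/(4σ).
T⁴ = 0.320·361/(4·5.67×10⁻⁸) = 5.093×10⁸ K⁴.
T = (5.093×10⁸)^(1/4).

T ≈ 150 K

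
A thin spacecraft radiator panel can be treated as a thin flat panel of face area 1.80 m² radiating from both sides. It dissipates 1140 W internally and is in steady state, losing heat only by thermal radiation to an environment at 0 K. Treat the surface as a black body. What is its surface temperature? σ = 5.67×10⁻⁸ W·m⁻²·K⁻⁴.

Steady state: internal power = radiated power, P = εσA T⁴.
Radiating area A = 2·1.80 = 3.600 m².
T⁴ = P/(εσA) = 1140/(1.0·5.67×10⁻⁸·3.600) = 5.585×10⁹ K⁴.
T = (5.585×10⁹)^(1/4).

T ≈ 273 K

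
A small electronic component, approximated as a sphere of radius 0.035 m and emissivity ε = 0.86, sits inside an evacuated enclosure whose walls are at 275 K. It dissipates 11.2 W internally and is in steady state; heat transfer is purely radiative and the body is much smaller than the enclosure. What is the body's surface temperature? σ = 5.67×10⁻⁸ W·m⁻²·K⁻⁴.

For a small grey body in a large enclosure, net radiated power = εσA(T⁴ − T_w⁴).
Steady state: P = εσA(T⁴ − T_w⁴) with A = 4πr² = 0.01539 m².
T⁴ = P/(εσA) + T_w⁴ = 11.2/(0.86·5.67×10⁻⁸·0.01539) + (275)⁴
    = 1.492×10¹⁰ + 5.719×10⁹ = 2.064×10¹⁰ K⁴.

T ≈ 379 K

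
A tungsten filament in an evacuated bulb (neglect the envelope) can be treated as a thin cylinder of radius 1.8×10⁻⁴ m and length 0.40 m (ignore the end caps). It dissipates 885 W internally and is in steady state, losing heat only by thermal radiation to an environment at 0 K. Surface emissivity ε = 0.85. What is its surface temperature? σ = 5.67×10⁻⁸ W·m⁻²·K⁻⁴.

T ≈ 2520 K

Steady state: internal power = radiated power, P = εσA T⁴.
Radiating area A = 2πrL = 4.524×10⁻⁴ m².
T⁴ = P/(εσA) = 885/(0.85·5.67×10⁻⁸·4.524×10⁻⁴) = 4.059×10¹³ K⁴.
T = (4.059×10¹³)^(1/4).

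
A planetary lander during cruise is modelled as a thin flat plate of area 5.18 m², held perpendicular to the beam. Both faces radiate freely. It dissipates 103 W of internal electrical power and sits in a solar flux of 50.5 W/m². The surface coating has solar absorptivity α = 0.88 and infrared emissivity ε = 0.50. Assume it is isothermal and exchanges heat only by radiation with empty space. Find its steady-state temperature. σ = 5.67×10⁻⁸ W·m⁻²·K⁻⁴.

T ≈ 184 K

At steady state, absorbed solar power + internal power = radiated power.
Absorbed: α·S·A_cross = 0.88·50.5·5.180 = 230.2 W (cross-section A).
Total input = 230.2 + 103 = 333.2 W.
Radiated: εσ·A_surf·T⁴ with A_surf = 2A = 10.36 m².
T⁴ = 333.2/(0.50·5.67×10⁻⁸·10.36) = 1.134×10⁹ K⁴.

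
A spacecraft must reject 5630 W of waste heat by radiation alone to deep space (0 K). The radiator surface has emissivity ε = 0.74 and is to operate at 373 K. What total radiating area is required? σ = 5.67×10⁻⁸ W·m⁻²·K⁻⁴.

A ≈ 6.93 m²

P = εσA T⁴ ⇒ A = P/(εσT⁴).
T⁴ = 1.936×10¹⁰ K⁴.
A = 5630/(0.74 × 5.67×10⁻⁸ × 1.936×10¹⁰).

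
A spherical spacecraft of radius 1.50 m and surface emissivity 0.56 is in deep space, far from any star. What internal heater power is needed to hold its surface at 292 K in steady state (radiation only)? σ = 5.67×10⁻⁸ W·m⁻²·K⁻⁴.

P = εσ·4πr²·T⁴.
4πr² = 28.27 m²; T⁴ = 7.270×10⁹ K⁴.
P = 0.56·5.67×10⁻⁸·28.27·7.270×10⁹.

P ≈ 6530 W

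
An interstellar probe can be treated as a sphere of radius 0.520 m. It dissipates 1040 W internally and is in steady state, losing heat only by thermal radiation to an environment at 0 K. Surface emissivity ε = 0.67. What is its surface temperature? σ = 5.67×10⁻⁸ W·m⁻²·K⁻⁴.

Steady state: internal power = radiated power, P = εσA T⁴.
Radiating area A = 4πr² = 3.398 m².
T⁴ = P/(εσA) = 1040/(0.67·5.67×10⁻⁸·3.398) = 8.057×10⁹ K⁴.
T = (8.057×10⁹)^(1/4).

T ≈ 300 K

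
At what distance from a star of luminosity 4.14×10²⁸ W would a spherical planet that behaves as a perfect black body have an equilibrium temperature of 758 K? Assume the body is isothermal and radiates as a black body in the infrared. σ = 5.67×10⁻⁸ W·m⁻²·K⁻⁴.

d ≈ 2.10×10¹¹ m

For an isothermal black-emitting sphere, (1−a)S·πr² = σ·4πr²·T⁴ ⇒ S = 4σT⁴/(1−a).
S = 4·5.67×10⁻⁸·(758)⁴/1.00 = 74870 W/m².
Flux falls as S = L/(4πd²), so d = √(L/(4πS)) = √(4.14×10²⁸/(4π·74870)).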